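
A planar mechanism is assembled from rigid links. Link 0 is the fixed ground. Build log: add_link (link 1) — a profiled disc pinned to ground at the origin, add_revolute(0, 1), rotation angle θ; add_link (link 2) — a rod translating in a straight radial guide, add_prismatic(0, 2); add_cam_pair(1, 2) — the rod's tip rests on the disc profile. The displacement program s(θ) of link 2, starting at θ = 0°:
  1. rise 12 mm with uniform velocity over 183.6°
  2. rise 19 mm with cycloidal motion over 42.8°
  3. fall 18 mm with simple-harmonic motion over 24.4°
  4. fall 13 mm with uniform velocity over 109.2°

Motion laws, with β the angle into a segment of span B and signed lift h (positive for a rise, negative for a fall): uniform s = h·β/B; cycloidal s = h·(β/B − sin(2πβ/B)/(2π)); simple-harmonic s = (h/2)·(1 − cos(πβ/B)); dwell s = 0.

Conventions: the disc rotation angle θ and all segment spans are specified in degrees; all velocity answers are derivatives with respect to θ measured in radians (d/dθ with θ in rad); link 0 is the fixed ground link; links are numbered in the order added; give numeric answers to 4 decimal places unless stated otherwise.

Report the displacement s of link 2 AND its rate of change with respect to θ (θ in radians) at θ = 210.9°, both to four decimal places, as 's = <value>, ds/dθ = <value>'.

seg 1 [0°–183.6°] uniform, h=12: full span → s += 12 → s = 12.0000
seg 2 [183.6°–226.4°] cycloidal, h=19: θ=210.9° here. β=27.3, B=42.8. 19·(0.6379 − sin(2π·0.6379)/(2π)) = 14.4229 → s = 26.4229
velocity in seg [183.6°–226.4°] (cycloidal), θ in radians: β = 27.3° = 0.4765 rad, B = 42.8° = 0.7470 rad; ds/dθ = (h/B)(1 − cos(2πβ/B)) = (19/0.7470)(1 − cos(2π·0.6379)) = 41.911151 mm/rad

s = 26.4229, ds/dθ = 41.9112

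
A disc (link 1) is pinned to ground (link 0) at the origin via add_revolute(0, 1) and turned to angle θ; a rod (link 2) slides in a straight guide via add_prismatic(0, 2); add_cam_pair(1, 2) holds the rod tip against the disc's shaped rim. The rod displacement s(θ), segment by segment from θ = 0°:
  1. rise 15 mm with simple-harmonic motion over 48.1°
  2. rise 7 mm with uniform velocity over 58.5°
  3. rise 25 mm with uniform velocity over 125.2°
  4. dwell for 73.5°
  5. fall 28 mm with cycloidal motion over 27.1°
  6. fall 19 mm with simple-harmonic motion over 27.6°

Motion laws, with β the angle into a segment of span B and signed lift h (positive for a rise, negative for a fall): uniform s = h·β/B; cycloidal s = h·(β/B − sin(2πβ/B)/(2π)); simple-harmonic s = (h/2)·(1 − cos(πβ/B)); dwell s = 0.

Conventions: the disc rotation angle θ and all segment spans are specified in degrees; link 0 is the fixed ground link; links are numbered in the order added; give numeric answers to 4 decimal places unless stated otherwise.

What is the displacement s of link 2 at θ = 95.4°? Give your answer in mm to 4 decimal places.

segment 1 (0° to 48.1°, simple-harmonic, h = 15) is passed completely: s = 0.0000 + (15) = 15.0000
θ = 95.4° falls in segment 2 (48.1° to 106.6°, uniform, h = 7): β = 95.4 − 48.1 = 47.3°, B = 58.5°; Δs = 7·47.3/58.5 = 5.6598; s = 15.0000 + 5.6598 = 20.6598

20.6598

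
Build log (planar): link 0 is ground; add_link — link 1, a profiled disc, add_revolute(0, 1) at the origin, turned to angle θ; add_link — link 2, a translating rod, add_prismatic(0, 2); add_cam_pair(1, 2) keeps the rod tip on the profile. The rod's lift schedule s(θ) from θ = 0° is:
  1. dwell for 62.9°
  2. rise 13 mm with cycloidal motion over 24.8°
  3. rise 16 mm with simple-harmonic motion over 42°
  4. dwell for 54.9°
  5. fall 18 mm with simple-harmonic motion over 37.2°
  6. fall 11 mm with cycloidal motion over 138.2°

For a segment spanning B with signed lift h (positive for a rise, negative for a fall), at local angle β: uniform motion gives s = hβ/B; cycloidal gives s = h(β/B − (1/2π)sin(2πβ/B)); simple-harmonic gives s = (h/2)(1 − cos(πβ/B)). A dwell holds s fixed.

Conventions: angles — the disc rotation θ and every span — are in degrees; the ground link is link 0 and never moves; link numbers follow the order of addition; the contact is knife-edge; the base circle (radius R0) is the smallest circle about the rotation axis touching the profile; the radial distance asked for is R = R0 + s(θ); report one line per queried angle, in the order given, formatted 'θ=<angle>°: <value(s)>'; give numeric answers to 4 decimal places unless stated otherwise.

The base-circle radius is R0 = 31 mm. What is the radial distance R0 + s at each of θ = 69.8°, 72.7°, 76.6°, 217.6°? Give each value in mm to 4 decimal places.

seg 1 [0°–62.9°] dwell: s stays 0.0000
seg 2 [62.9°–87.7°] cycloidal, h=13: θ=69.8° here. β=6.9, B=24.8. 13·(0.2782 − sin(2π·0.2782)/(2π)) = 1.5804 → s = 1.5804
seg 2 [62.9°–87.7°] cycloidal, h=13: θ=72.7° here. β=9.8, B=24.8. 13·(0.3952 − sin(2π·0.3952)/(2π)) = 3.8706 → s = 3.8706
seg 2 [62.9°–87.7°] cycloidal, h=13: θ=76.6° here. β=13.7, B=24.8. 13·(0.5524 − sin(2π·0.5524)/(2π)) = 7.8506 → s = 7.8506
seg 2 [62.9°–87.7°] cycloidal, h=13: full span → s += 13 → s = 13.0000
seg 3 [87.7°–129.7°] simple-harmonic, h=16: full span → s += 16 → s = 29.0000
seg 4 [129.7°–184.6°] dwell: s stays 29.0000
seg 5 [184.6°–221.8°] simple-harmonic, h=-18: θ=217.6° here. β=33, B=37.2. -18/2·(1 − cos(π·0.8871)) = -17.4398 → s = 11.5602
θ=69.8°: R = R0 + s = 31 + 1.5804 = 32.5804
θ=72.7°: R = R0 + s = 31 + 3.8706 = 34.8706
θ=76.6°: R = R0 + s = 31 + 7.8506 = 38.8506
θ=217.6°: R = R0 + s = 31 + 11.5602 = 42.5602

θ=69.8°: 32.5804
θ=72.7°: 34.8706
θ=76.6°: 38.8506
θ=217.6°: 42.5602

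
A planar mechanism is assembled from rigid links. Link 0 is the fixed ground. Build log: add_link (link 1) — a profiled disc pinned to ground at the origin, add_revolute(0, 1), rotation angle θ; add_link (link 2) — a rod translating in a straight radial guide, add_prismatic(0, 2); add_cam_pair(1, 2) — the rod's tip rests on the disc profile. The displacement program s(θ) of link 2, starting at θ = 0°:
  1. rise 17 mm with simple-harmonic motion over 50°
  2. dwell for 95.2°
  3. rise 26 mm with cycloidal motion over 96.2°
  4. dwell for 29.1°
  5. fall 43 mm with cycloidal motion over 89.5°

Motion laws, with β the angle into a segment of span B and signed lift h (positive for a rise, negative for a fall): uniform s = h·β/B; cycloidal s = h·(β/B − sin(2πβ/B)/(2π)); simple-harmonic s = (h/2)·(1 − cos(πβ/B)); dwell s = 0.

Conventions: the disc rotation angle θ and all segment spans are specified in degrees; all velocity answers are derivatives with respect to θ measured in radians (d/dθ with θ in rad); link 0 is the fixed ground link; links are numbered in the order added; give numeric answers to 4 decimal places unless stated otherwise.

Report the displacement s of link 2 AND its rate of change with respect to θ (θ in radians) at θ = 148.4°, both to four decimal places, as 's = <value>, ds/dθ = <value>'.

seg 1 [0°–50°] simple-harmonic, h=17: full span → s += 17 → s = 17.0000
seg 2 [50°–145.2°] dwell: s stays 17.0000
seg 3 [145.2°–241.4°] cycloidal, h=26: θ=148.4° here. β=3.2, B=96.2. 26·(0.0333 − sin(2π·0.0333)/(2π)) = 0.0063 → s = 17.0063
velocity in seg [145.2°–241.4°] (cycloidal), θ in radians: β = 3.2° = 0.0559 rad, B = 96.2° = 1.6790 rad; ds/dθ = (h/B)(1 − cos(2πβ/B)) = (26/1.6790)(1 − cos(2π·0.0333)) = 0.336992 mm/rad

s = 17.0063, ds/dθ = 0.3370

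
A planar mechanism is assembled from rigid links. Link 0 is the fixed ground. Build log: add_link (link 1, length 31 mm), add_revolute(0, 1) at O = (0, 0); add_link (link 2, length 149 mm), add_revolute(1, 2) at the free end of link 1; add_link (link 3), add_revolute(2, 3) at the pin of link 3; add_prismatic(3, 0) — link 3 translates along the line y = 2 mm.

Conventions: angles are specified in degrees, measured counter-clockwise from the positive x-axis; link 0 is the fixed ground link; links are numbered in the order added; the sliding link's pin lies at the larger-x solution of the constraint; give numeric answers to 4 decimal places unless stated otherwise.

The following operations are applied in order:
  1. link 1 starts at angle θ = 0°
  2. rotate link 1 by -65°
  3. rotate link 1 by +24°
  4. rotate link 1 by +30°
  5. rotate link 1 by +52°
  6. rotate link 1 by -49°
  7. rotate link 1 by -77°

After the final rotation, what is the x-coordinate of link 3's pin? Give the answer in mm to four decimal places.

geometry: r = 31 mm, L = 149 mm, e = 2 mm; θ starts at 0°
rotate link 1 by -65°: θ ← 0° -65° = -65°
rotate link 1 by +24°: θ ← -65° +24° = -41°
rotate link 1 by +30°: θ ← -41° +30° = -11°
rotate link 1 by +52°: θ ← -11° +52° = 41°
rotate link 1 by -49°: θ ← 41° -49° = -8°
rotate link 1 by -77°: θ ← -8° -77° = -85°
crank pin P = (r cos θ, r sin θ) = (2.701828, -30.882036)
h = r sin θ − e = -30.882036 − 2 = -32.882036
x = r cos θ + √(L² − h²) = 2.701828 + 145.326432 = 148.028260

148.0283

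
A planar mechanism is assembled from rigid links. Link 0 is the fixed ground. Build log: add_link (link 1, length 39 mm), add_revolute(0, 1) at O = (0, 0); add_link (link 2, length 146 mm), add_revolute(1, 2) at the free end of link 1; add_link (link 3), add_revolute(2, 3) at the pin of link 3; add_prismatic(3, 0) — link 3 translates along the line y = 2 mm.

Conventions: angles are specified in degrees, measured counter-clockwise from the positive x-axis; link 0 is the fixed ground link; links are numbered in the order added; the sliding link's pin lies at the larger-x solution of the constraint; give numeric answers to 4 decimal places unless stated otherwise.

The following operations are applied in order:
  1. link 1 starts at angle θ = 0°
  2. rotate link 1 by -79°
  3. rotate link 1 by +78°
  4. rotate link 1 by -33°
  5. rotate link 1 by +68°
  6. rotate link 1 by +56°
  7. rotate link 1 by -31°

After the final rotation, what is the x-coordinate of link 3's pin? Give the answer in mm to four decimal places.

geometry: r = 39 mm, L = 146 mm, e = 2 mm; θ starts at 0°
rotate link 1 by -79°: θ ← 0° -79° = -79°
rotate link 1 by +78°: θ ← -79° +78° = -1°
rotate link 1 by -33°: θ ← -1° -33° = -34°
rotate link 1 by +68°: θ ← -34° +68° = 34°
rotate link 1 by +56°: θ ← 34° +56° = 90°
rotate link 1 by -31°: θ ← 90° -31° = 59°
crank pin P = (r cos θ, r sin θ) = (20.086485, 33.429525)
h = r sin θ − e = 33.429525 − 2 = 31.429525
x = r cos θ + √(L² − h²) = 20.086485 + 142.576944 = 162.663429

162.6634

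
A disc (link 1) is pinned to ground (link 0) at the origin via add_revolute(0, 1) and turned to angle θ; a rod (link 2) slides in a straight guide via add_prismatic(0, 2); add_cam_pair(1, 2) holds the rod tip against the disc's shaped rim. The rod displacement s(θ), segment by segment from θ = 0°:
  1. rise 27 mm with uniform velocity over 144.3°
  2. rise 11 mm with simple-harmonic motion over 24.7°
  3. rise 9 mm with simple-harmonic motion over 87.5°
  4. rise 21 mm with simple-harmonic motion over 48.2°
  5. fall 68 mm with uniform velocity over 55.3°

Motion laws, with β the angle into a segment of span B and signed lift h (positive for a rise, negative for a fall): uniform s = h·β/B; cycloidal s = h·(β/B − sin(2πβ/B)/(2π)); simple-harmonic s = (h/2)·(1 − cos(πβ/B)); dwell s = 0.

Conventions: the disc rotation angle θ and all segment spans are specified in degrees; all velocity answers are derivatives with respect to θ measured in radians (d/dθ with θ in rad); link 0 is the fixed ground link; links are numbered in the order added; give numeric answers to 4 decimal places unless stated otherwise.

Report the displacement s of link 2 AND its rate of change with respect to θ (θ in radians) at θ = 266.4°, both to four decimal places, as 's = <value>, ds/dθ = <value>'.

segment 1 (0° to 144.3°, uniform, h = 27) is passed completely: s = 0.0000 + (27) = 27.0000
segment 2 (144.3° to 169°, simple-harmonic, h = 11) is passed completely: s = 27.0000 + (11) = 38.0000
segment 3 (169° to 256.5°, simple-harmonic, h = 9) is passed completely: s = 38.0000 + (9) = 47.0000
θ = 266.4° falls in segment 4 (256.5° to 304.7°, simple-harmonic, h = 21): β = 266.4 − 256.5 = 9.9°, B = 48.2°; Δs = 21/2·(1 − cos(π·0.2054)) = 2.1111; s = 47.0000 + 2.1111 = 49.1111
velocity in seg [256.5°–304.7°] (simple-harmonic), θ in radians: β = 9.9° = 0.1728 rad, B = 48.2° = 0.8412 rad; ds/dθ = (πh/(2B)) sin(πβ/B) = (π·21/(2·0.8412)) sin(π·0.2054) = 23.582263 mm/rad

s = 49.1111, ds/dθ = 23.5823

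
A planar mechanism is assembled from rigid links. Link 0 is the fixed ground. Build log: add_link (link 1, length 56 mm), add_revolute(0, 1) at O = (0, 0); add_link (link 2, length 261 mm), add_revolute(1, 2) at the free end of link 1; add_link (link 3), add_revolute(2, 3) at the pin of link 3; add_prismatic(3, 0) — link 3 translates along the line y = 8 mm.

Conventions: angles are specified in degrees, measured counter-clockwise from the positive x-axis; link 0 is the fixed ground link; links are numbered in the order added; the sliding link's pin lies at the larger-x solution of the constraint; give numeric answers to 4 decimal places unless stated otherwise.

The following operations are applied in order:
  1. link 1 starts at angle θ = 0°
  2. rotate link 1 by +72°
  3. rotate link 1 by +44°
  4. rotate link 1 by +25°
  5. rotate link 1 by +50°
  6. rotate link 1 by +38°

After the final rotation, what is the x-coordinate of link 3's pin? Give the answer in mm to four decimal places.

geometry: r = 56 mm, L = 261 mm, e = 8 mm; θ starts at 0°
rotate link 1 by +72°: θ ← 0° +72° = 72°
rotate link 1 by +44°: θ ← 72° +44° = 116°
rotate link 1 by +25°: θ ← 116° +25° = 141°
rotate link 1 by +50°: θ ← 141° +50° = 191°
rotate link 1 by +38°: θ ← 191° +38° = 229°
crank pin P = (r cos θ, r sin θ) = (-36.739306, -42.263736)
h = r sin θ − e = -42.263736 − 8 = -50.263736
x = r cos θ + √(L² − h²) = -36.739306 + 256.114343 = 219.375038

219.3750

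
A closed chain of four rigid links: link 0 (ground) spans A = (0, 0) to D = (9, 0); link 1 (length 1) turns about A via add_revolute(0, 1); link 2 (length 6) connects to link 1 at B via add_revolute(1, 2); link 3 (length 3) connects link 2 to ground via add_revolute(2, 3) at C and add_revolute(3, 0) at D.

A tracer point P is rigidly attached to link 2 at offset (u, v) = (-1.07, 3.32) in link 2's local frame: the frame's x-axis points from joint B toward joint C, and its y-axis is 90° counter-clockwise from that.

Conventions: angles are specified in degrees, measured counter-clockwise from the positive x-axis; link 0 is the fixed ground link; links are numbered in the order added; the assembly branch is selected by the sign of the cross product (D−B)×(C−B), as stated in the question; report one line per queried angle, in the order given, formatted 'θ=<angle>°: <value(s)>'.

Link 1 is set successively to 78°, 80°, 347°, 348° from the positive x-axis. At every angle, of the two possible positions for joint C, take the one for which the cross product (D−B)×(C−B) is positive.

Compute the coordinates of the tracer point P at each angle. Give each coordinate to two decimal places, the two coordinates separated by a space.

A=(0,0), D=(9.00,0)
θ=78°: B = A + 1.00·(cos78°, sin78°) = (0.2079, 0.9781)
θ=78°: |BD| = 8.8463
θ=78°: circle(B,6.00) ∩ circle(D,3.00): a=5.9492, h=0.7789
θ=78°:   candidates: C₊=(6.2068,1.0945) cross=6.891; C₋=(6.0345,-0.4538) cross=-6.891
θ=78°:   branch + wants cross > 0 → take C=(6.2068,1.0945) (cross=6.891)
θ=78°: ex = (C−B)/|BC| = (0.9998,0.0194); ey = (-0.0194,0.9998)
θ=78°: P = B + -1.07·ex + 3.32·ey = (-0.9263,4.2768)
θ=80°: B = A + 1.00·(cos80°, sin80°) = (0.1736, 0.9848)
θ=80°: |BD| = 8.8811
θ=80°: circle(B,6.00) ∩ circle(D,3.00): a=5.9606, h=0.6861
θ=80°:   candidates: C₊=(6.1736,1.0057) cross=6.094; C₋=(6.0214,-0.3581) cross=-6.094
θ=80°:   branch + wants cross > 0 → take C=(6.1736,1.0057) (cross=6.094)
θ=80°: ex = (C−B)/|BC| = (1.0000,0.0035); ey = (-0.0035,1.0000)
θ=80°: P = B + -1.07·ex + 3.32·ey = (-0.9079,4.3011)
θ=347°: B = A + 1.00·(cos347°, sin347°) = (0.9744, -0.2250)
θ=347°: |BD| = 8.0288
θ=347°: circle(B,6.00) ∩ circle(D,3.00): a=5.6958, h=1.8861
θ=347°:   candidates: C₊=(6.6151,1.8200) cross=15.143; C₋=(6.7208,-1.9507) cross=-15.143
θ=347°:   branch + wants cross > 0 → take C=(6.6151,1.8200) (cross=15.143)
θ=347°: ex = (C−B)/|BC| = (0.9401,0.3408); ey = (-0.3408,0.9401)
θ=347°: P = B + -1.07·ex + 3.32·ey = (-1.1631,2.5316)
θ=348°: B = A + 1.00·(cos348°, sin348°) = (0.9781, -0.2079)
θ=348°: |BD| = 8.0245
θ=348°: circle(B,6.00) ∩ circle(D,3.00): a=5.6946, h=1.8898
θ=348°:   candidates: C₊=(6.6219,1.8288) cross=15.165; C₋=(6.7198,-1.9495) cross=-15.165
θ=348°:   branch + wants cross > 0 → take C=(6.6219,1.8288) (cross=15.165)
θ=348°: ex = (C−B)/|BC| = (0.9406,0.3395); ey = (-0.3395,0.9406)
θ=348°: P = B + -1.07·ex + 3.32·ey = (-1.1553,2.5517)

θ=78°: -0.93 4.28
θ=80°: -0.91 4.30
θ=347°: -1.16 2.53
θ=348°: -1.16 2.55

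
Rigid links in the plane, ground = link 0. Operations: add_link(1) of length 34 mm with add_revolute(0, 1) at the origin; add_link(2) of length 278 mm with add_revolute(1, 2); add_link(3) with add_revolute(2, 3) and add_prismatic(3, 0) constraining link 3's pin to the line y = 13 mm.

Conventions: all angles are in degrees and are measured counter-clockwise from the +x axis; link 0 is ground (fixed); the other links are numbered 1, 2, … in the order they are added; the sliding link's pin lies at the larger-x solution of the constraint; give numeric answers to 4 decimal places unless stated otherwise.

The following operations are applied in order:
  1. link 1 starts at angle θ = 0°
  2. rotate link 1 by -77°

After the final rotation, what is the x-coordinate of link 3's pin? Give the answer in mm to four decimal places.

geometry: r = 34 mm, L = 278 mm, e = 13 mm; θ starts at 0°
rotate link 1 by -77°: θ ← 0° -77° = -77°
crank pin P = (r cos θ, r sin θ) = (7.648336, -33.128582)
h = r sin θ − e = -33.128582 − 13 = -46.128582
x = r cos θ + √(L² − h²) = 7.648336 + 274.146227 = 281.794563

281.7946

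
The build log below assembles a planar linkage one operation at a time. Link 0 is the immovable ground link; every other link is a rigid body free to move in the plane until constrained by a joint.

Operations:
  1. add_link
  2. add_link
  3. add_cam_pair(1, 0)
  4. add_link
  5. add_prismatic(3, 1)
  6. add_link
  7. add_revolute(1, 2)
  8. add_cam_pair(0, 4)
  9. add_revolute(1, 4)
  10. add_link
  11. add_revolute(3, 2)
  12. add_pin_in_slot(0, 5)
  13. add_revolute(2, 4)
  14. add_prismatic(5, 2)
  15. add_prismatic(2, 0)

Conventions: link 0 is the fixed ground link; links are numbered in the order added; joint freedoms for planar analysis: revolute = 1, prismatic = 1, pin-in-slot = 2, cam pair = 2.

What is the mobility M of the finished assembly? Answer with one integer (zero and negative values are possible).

link 0 = ground. State L|J1|J2 = 1|0|0
+link1  2|0|0
+link2  3|0|0
C(1,0) f=2→J2  3|0|1
+link3  4|0|1
P(3,1) f=1→J1  4|1|1
+link4  5|1|1
R(1,2) f=1→J1  5|2|1
C(0,4) f=2→J2  5|2|2
R(1,4) f=1→J1  5|3|2
+link5  6|3|2
R(3,2) f=1→J1  6|4|2
PS(0,5) f=2→J2  6|4|3
R(2,4) f=1→J1  6|5|3
P(5,2) f=1→J1  6|6|3
P(2,0) f=1→J1  6|7|3
M = 3(6−1)−2·7−3 = 15−14−3 = -2

M = -2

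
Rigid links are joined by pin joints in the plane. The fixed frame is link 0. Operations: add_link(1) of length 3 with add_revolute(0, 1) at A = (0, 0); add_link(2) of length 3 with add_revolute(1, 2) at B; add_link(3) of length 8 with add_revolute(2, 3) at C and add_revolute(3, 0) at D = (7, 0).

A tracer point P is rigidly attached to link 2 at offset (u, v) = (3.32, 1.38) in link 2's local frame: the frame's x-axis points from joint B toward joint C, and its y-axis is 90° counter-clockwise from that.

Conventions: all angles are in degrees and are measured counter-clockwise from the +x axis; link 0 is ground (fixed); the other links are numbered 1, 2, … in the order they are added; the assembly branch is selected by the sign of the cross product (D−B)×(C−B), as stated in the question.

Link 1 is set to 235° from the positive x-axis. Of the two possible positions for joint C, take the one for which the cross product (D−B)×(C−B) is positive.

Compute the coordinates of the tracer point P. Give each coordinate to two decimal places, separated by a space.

A=(0,0), D=(7.00,0)
B = A + 3.00·(cos235°, sin235°) = (-1.7207, -2.4575)
|BD| = 9.0604
circle(B,3.00) ∩ circle(D,8.00): a=1.4950, h=2.6010
  candidates: C₊=(-0.9872,0.4515) cross=23.566; C₋=(0.4237,-4.5554) cross=-23.566
  branch + wants cross > 0 → take C=(-0.9872,0.4515) (cross=23.566)
ex = (C−B)/|BC| = (0.2445,0.9697); ey = (-0.9697,0.2445)
P = B + 3.32·ex + 1.38·ey = (-2.2471,1.0992)

-2.25 1.10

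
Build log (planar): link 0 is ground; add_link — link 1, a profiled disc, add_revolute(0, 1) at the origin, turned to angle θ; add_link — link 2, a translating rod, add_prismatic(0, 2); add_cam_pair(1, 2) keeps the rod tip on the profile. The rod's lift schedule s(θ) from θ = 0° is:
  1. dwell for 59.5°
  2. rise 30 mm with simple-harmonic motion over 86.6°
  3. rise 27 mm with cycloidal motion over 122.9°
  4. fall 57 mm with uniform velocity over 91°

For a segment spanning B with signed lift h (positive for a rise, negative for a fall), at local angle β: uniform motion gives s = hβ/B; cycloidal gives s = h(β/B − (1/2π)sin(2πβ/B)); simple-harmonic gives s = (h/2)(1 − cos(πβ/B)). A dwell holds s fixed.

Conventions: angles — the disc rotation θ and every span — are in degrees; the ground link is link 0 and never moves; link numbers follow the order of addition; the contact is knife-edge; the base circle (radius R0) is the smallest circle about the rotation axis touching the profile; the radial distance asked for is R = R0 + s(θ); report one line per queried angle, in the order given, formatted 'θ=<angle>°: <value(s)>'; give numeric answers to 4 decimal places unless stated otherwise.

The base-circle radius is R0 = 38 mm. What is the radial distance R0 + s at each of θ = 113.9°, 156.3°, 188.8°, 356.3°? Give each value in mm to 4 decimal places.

seg 1 [0°–59.5°] dwell: s stays 0.0000
seg 2 [59.5°–146.1°] simple-harmonic, h=30: θ=113.9° here. β=54.4, B=86.6. 30/2·(1 − cos(π·0.6282)) = 20.8782 → s = 20.8782
seg 2 [59.5°–146.1°] simple-harmonic, h=30: full span → s += 30 → s = 30.0000
seg 3 [146.1°–269°] cycloidal, h=27: θ=156.3° here. β=10.2, B=122.9. 27·(0.0830 − sin(2π·0.0830)/(2π)) = 0.1002 → s = 30.1002
seg 3 [146.1°–269°] cycloidal, h=27: θ=188.8° here. β=42.7, B=122.9. 27·(0.3474 − sin(2π·0.3474)/(2π)) = 5.8641 → s = 35.8641
seg 3 [146.1°–269°] cycloidal, h=27: full span → s += 27 → s = 57.0000
seg 4 [269°–360°] uniform, h=-57: θ=356.3° here. β=87.3, B=91. -57·87.3/91 = -54.6824 → s = 2.3176
θ=113.9°: R = R0 + s = 38 + 20.8782 = 58.8782
θ=156.3°: R = R0 + s = 38 + 30.1002 = 68.1002
θ=188.8°: R = R0 + s = 38 + 35.8641 = 73.8641
θ=356.3°: R = R0 + s = 38 + 2.3176 = 40.3176

θ=113.9°: 58.8782
θ=156.3°: 68.1002
θ=188.8°: 73.8641
θ=356.3°: 40.3176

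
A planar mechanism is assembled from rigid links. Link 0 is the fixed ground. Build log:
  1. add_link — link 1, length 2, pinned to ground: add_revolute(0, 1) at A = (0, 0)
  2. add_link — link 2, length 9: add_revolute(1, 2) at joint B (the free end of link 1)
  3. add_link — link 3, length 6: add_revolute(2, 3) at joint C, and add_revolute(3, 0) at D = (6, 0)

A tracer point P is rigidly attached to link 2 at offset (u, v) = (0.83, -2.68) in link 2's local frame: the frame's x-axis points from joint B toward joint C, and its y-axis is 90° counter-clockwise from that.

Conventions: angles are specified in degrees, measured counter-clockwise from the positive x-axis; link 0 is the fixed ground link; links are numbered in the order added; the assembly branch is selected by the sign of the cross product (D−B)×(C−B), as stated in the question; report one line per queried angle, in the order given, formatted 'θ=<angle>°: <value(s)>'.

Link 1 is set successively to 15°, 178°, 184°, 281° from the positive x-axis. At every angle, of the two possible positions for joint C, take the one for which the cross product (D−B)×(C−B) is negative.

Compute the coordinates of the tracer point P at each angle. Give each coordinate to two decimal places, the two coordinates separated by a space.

A=(0,0), D=(6.00,0)
θ=15°: B = A + 2.00·(cos15°, sin15°) = (1.9319, 0.5176)
θ=15°: |BD| = 4.1009
θ=15°: circle(B,9.00) ∩ circle(D,6.00): a=7.5370, h=4.9187
θ=15°:   candidates: C₊=(10.0294,4.4456) cross=20.171; C₋=(8.7877,-5.3131) cross=-20.171
θ=15°:   branch - wants cross < 0 → take C=(8.7877,-5.3131) (cross=-20.171)
θ=15°: ex = (C−B)/|BC| = (0.7618,-0.6479); ey = (0.6479,0.7618)
θ=15°: P = B + 0.83·ex + -2.68·ey = (0.8279,-2.0616)
θ=178°: B = A + 2.00·(cos178°, sin178°) = (-1.9988, 0.0698)
θ=178°: |BD| = 7.9991
θ=178°: circle(B,9.00) ∩ circle(D,6.00): a=6.8124, h=5.8815
θ=178°:   candidates: C₊=(4.8646,5.8916) cross=47.046; C₋=(4.7620,-5.8709) cross=-47.046
θ=178°:   branch - wants cross < 0 → take C=(4.7620,-5.8709) (cross=-47.046)
θ=178°: ex = (C−B)/|BC| = (0.7512,-0.6601); ey = (0.6601,0.7512)
θ=178°: P = B + 0.83·ex + -2.68·ey = (-3.1443,-2.4913)
θ=184°: B = A + 2.00·(cos184°, sin184°) = (-1.9951, -0.1395)
θ=184°: |BD| = 7.9963
θ=184°: circle(B,9.00) ∩ circle(D,6.00): a=6.8120, h=5.8819
θ=184°:   candidates: C₊=(4.7132,5.8604) cross=47.034; C₋=(4.9184,-5.9017) cross=-47.034
θ=184°:   branch - wants cross < 0 → take C=(4.9184,-5.9017) (cross=-47.034)
θ=184°: ex = (C−B)/|BC| = (0.7682,-0.6402); ey = (0.6402,0.7682)
θ=184°: P = B + 0.83·ex + -2.68·ey = (-3.0734,-2.7296)
θ=281°: B = A + 2.00·(cos281°, sin281°) = (0.3816, -1.9633)
θ=281°: |BD| = 5.9515
θ=281°: circle(B,9.00) ∩ circle(D,6.00): a=6.7563, h=5.9458
θ=281°:   candidates: C₊=(4.7984,5.8784) cross=35.386; C₋=(8.7211,-5.3475) cross=-35.386
θ=281°:   branch - wants cross < 0 → take C=(8.7211,-5.3475) (cross=-35.386)
θ=281°: ex = (C−B)/|BC| = (0.9266,-0.3760); ey = (0.3760,0.9266)
θ=281°: P = B + 0.83·ex + -2.68·ey = (0.1430,-4.7587)

θ=15°: 0.83 -2.06
θ=178°: -3.14 -2.49
θ=184°: -3.07 -2.73
θ=281°: 0.14 -4.76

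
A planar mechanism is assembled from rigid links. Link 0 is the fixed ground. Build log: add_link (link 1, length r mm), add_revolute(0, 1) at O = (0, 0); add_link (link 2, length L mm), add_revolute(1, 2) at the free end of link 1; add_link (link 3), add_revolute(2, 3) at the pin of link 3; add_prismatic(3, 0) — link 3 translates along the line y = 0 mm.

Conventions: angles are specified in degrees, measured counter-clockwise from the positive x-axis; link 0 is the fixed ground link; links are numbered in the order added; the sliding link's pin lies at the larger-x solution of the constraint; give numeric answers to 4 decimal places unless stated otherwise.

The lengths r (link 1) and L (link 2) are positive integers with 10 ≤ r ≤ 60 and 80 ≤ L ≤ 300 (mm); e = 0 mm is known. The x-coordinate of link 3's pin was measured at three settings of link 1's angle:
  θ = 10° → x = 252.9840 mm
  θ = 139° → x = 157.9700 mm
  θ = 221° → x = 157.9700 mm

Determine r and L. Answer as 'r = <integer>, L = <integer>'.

constraint per measurement: (x − r cos θ)² + (r sin θ − e)² = L²
subtracting the θ₁ and θ₂ equations cancels the r² and L² terms:
r = (x₁² − x₂²) / (2[(x₁cos θ₁ + e sin θ₁) − (x₂cos θ₂ + e sin θ₂)]) = 53.0000 → r = 53
L² = (x₁ − r cos θ₁)² + (r sin θ₁ − e)² = 40401.0002 → L = 201.0000 → L = 201
check at θ₃=221°: x = 157.9700 (printed 157.9700) ✓

r = 53, L = 201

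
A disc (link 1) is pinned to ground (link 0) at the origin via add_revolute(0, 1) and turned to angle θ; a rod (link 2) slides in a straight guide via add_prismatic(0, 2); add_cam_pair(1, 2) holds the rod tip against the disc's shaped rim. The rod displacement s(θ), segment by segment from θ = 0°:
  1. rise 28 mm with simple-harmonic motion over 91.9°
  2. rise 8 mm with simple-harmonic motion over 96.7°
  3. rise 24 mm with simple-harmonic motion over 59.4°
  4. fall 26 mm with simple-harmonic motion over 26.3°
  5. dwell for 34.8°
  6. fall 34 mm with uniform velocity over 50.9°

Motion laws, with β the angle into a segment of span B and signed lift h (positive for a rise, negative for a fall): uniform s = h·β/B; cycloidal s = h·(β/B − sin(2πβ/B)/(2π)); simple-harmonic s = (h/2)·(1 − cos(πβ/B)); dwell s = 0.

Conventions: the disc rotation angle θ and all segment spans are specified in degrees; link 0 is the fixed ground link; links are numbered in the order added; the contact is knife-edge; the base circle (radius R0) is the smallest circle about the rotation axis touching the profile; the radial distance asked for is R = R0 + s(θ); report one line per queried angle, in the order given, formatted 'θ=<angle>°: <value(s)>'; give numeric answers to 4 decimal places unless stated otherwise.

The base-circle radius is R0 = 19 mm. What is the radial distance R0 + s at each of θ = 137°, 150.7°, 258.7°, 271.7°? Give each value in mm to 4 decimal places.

segment 1 (0° to 91.9°, simple-harmonic, h = 28) is passed completely: s = 0.0000 + (28) = 28.0000
θ = 137° falls in segment 2 (91.9° to 188.6°, simple-harmonic, h = 8): β = 137 − 91.9 = 45.1°, B = 96.7°; Δs = 8/2·(1 − cos(π·0.4664)) = 3.5784; s = 28.0000 + 3.5784 = 31.5784
θ = 150.7° falls in segment 2 (91.9° to 188.6°, simple-harmonic, h = 8): β = 150.7 − 91.9 = 58.8°, B = 96.7°; Δs = 8/2·(1 − cos(π·0.6081)) = 5.3321; s = 28.0000 + 5.3321 = 33.3321
segment 2 (91.9° to 188.6°, simple-harmonic, h = 8) is passed completely: s = 28.0000 + (8) = 36.0000
segment 3 (188.6° to 248°, simple-harmonic, h = 24) is passed completely: s = 36.0000 + (24) = 60.0000
θ = 258.7° falls in segment 4 (248° to 274.3°, simple-harmonic, h = -26): β = 258.7 − 248 = 10.7°, B = 26.3°; Δs = -26/2·(1 − cos(π·0.4068)) = -9.2495; s = 60.0000 − 9.2495 = 50.7505
θ = 271.7° falls in segment 4 (248° to 274.3°, simple-harmonic, h = -26): β = 271.7 − 248 = 23.7°, B = 26.3°; Δs = -26/2·(1 − cos(π·0.9011)) = -25.3781; s = 60.0000 − 25.3781 = 34.6219
θ=137°: R = R0 + s = 19 + 31.5784 = 50.5784
θ=150.7°: R = R0 + s = 19 + 33.3321 = 52.3321
θ=258.7°: R = R0 + s = 19 + 50.7505 = 69.7505
θ=271.7°: R = R0 + s = 19 + 34.6219 = 53.6219

θ=137°: 50.5784
θ=150.7°: 52.3321
θ=258.7°: 69.7505
θ=271.7°: 53.6219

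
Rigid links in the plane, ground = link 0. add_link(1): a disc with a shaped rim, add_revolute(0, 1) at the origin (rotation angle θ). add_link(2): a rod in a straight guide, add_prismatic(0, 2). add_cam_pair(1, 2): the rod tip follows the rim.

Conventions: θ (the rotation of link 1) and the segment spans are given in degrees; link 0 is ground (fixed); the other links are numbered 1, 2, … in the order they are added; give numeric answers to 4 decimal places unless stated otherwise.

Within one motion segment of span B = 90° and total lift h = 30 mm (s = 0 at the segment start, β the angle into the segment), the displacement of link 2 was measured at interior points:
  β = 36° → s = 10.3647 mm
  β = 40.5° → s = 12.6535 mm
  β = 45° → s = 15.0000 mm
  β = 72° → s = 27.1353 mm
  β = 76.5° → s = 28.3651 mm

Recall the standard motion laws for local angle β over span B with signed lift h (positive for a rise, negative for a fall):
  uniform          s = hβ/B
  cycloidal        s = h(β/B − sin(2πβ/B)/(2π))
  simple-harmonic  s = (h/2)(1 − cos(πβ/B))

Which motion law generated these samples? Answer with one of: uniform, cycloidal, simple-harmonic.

candidates at β/B = r: uniform s = h·r (linear in β); cycloidal s = h·(r − sin(2πr)/(2π)); simple-harmonic s = (h/2)(1 − cos(πr))
β=36°: printed 10.3647 | uniform 12.0000, cycloidal 9.1935, simple-harmonic 10.3647
β=40.5°: printed 12.6535 | uniform 13.5000, cycloidal 12.0246, simple-harmonic 12.6535
β=45°: printed 15.0000 | uniform 15.0000, cycloidal 15.0000, simple-harmonic 15.0000
β=72°: printed 27.1353 | uniform 24.0000, cycloidal 28.5410, simple-harmonic 27.1353
β=76.5°: printed 28.3651 | uniform 25.5000, cycloidal 29.3628, simple-harmonic 28.3651
only one law matches every sample → simple-harmonic

simple-harmonic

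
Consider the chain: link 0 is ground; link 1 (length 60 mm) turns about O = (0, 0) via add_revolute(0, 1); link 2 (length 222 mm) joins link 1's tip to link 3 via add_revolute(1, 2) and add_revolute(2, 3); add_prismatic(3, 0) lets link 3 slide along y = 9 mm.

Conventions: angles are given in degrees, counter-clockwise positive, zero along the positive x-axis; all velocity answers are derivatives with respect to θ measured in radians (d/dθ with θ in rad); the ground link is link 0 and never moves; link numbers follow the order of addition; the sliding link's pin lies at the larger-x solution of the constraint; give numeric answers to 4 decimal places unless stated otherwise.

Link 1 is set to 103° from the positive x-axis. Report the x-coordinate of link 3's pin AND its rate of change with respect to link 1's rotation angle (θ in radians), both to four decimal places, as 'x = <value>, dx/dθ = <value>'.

geometry: r = 60 mm, L = 222 mm, e = 9 mm
crank pin P = (r cos θ, r sin θ) = (-13.497063, 58.462204)
h = r sin θ − e = 58.462204 − 9 = 49.462204
x = r cos θ + √(L² − h²) = -13.497063 + 216.419709 = 202.922646
dx/dθ = −r sin θ − h·r cos θ/√(L² − h²) (θ in radians; h = 49.462204) = -55.377483

x = 202.9226, dx/dθ = -55.3775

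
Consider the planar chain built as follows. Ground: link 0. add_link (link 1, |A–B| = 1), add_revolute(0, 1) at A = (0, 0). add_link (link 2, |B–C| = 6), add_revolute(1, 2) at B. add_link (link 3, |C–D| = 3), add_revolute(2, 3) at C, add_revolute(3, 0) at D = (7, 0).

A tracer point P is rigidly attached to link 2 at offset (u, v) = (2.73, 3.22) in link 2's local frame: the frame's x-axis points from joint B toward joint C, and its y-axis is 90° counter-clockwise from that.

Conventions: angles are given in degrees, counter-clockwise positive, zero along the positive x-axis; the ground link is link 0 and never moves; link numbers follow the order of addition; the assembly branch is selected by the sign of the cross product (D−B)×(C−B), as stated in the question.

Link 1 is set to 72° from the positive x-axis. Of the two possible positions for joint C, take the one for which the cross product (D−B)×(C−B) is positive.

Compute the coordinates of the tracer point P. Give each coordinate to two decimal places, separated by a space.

A=(0,0), D=(7.00,0)
B = A + 1.00·(cos72°, sin72°) = (0.3090, 0.9511)
|BD| = 6.7582
circle(B,6.00) ∩ circle(D,3.00): a=5.3767, h=2.6630
  candidates: C₊=(6.0069,2.8309) cross=17.997; C₋=(5.2574,-2.4420) cross=-17.997
  branch + wants cross > 0 → take C=(6.0069,2.8309) (cross=17.997)
ex = (C−B)/|BC| = (0.9497,0.3133); ey = (-0.3133,0.9497)
P = B + 2.73·ex + 3.22·ey = (1.8927,4.8643)

1.89 4.86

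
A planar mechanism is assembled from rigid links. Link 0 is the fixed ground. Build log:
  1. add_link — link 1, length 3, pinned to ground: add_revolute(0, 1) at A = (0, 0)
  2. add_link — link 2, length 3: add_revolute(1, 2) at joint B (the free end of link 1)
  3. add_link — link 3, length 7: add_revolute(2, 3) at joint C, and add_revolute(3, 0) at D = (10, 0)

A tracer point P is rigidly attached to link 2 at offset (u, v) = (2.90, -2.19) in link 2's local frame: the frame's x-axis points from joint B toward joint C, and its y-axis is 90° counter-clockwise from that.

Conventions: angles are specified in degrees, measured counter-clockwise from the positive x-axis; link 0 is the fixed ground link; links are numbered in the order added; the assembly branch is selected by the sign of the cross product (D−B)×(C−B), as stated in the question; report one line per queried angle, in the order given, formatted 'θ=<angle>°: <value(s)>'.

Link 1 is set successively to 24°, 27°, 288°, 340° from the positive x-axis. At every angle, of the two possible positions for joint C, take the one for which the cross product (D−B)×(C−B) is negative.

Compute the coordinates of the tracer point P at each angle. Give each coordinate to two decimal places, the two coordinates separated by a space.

A=(0,0), D=(10.00,0)
θ=24°: B = A + 3.00·(cos24°, sin24°) = (2.7406, 1.2202)
θ=24°: |BD| = 7.3612
θ=24°: circle(B,3.00) ∩ circle(D,7.00): a=0.9637, h=2.8410
θ=24°:   candidates: C₊=(4.1619,3.8622) cross=20.913; C₋=(3.2200,-1.7412) cross=-20.913
θ=24°:   branch - wants cross < 0 → take C=(3.2200,-1.7412) (cross=-20.913)
θ=24°: ex = (C−B)/|BC| = (0.1598,-0.9872); ey = (0.9872,0.1598)
θ=24°: P = B + 2.90·ex + -2.19·ey = (1.0422,-1.9925)
θ=27°: B = A + 3.00·(cos27°, sin27°) = (2.6730, 1.3620)
θ=27°: |BD| = 7.4525
θ=27°: circle(B,3.00) ∩ circle(D,7.00): a=1.0426, h=2.8130
θ=27°:   candidates: C₊=(4.2121,3.9371) cross=20.964; C₋=(3.1840,-1.5942) cross=-20.964
θ=27°:   branch - wants cross < 0 → take C=(3.1840,-1.5942) (cross=-20.964)
θ=27°: ex = (C−B)/|BC| = (0.1703,-0.9854); ey = (0.9854,0.1703)
θ=27°: P = B + 2.90·ex + -2.19·ey = (1.0089,-1.8686)
θ=288°: B = A + 3.00·(cos288°, sin288°) = (0.9271, -2.8532)
θ=288°: |BD| = 9.5110
θ=288°: circle(B,3.00) ∩ circle(D,7.00): a=2.6527, h=1.4012
θ=288°:   candidates: C₊=(3.0372,-0.7207) cross=13.327; C₋=(3.8779,-3.3941) cross=-13.327
θ=288°:   branch - wants cross < 0 → take C=(3.8779,-3.3941) (cross=-13.327)
θ=288°: ex = (C−B)/|BC| = (0.9836,-0.1803); ey = (0.1803,0.9836)
θ=288°: P = B + 2.90·ex + -2.19·ey = (3.3847,-5.5302)
θ=340°: B = A + 3.00·(cos340°, sin340°) = (2.8191, -1.0261)
θ=340°: |BD| = 7.2539
θ=340°: circle(B,3.00) ∩ circle(D,7.00): a=0.8698, h=2.8711
θ=340°:   candidates: C₊=(3.2740,1.9392) cross=20.827; C₋=(4.0862,-3.7453) cross=-20.827
θ=340°:   branch - wants cross < 0 → take C=(4.0862,-3.7453) (cross=-20.827)
θ=340°: ex = (C−B)/|BC| = (0.4224,-0.9064); ey = (0.9064,0.4224)
θ=340°: P = B + 2.90·ex + -2.19·ey = (2.0589,-4.5797)

θ=24°: 1.04 -1.99
θ=27°: 1.01 -1.87
θ=288°: 3.38 -5.53
θ=340°: 2.06 -4.58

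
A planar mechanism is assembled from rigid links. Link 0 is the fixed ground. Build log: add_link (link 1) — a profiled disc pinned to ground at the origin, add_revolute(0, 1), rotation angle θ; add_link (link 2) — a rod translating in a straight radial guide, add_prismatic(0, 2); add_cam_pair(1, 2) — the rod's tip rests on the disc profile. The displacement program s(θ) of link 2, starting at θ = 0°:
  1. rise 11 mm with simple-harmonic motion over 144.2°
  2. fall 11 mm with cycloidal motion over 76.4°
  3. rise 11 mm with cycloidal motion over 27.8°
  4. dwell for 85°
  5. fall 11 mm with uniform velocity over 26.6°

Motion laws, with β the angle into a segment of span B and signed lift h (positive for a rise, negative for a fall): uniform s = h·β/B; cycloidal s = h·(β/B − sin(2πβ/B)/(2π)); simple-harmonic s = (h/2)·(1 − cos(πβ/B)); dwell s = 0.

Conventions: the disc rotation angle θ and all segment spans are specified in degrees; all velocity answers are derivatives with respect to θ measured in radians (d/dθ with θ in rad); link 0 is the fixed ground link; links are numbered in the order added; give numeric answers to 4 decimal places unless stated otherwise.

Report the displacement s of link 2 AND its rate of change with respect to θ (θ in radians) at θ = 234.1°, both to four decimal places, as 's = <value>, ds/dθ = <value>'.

seg 1 [0°–144.2°] simple-harmonic, h=11: full span → s += 11 → s = 11.0000
seg 2 [144.2°–220.6°] cycloidal, h=-11: full span → s += -11 → s = 0.0000
seg 3 [220.6°–248.4°] cycloidal, h=11: θ=234.1° here. β=13.5, B=27.8. 11·(0.4856 − sin(2π·0.4856)/(2π)) = 5.1837 → s = 5.1837
velocity in seg [220.6°–248.4°] (cycloidal), θ in radians: β = 13.5° = 0.2356 rad, B = 27.8° = 0.4852 rad; ds/dθ = (h/B)(1 − cos(2πβ/B)) = (11/0.4852)(1 − cos(2π·0.4856)) = 45.249400 mm/rad

s = 5.1837, ds/dθ = 45.2494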